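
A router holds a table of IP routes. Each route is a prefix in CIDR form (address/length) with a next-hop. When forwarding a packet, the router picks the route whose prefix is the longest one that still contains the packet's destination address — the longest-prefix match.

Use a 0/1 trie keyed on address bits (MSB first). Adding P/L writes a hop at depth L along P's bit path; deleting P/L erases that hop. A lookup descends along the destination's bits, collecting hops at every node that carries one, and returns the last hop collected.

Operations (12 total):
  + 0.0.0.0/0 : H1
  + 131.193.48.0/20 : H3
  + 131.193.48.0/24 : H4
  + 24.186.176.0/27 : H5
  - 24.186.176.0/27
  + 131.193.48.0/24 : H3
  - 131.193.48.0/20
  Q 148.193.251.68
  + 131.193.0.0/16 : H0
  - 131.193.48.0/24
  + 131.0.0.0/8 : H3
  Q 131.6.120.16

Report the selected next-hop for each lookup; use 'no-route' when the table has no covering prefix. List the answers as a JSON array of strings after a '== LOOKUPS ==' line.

Trace:
  add 0.0.0.0/0 -> H1 at depth 0
  add 131.193.48.0/20 -> H3 at depth 20
  add 131.193.48.0/24 -> H4 at depth 24
  add 24.186.176.0/27 -> H5 at depth 27
  del 24.186.176.0/27 (clear depth 27)
  add 131.193.48.0/24 -> H3 at depth 24
  del 131.193.48.0/20 (clear depth 20)
  lookup 148.193.251.68: bits 100 walk d0:H1→d1:-→d2:-→d3:- -> H1
  add 131.193.0.0/16 -> H0 at depth 16
  del 131.193.48.0/24 (clear depth 24)
  add 131.0.0.0/8 -> H3 at depth 8
  lookup 131.6.120.16: bits 10000011 walk d0:H1→d1:-→d2:-→d3:-→d4:-→d5:-→d6:-→d7:-→d8:H3 -> H3

== LOOKUPS ==
["H1","H3"]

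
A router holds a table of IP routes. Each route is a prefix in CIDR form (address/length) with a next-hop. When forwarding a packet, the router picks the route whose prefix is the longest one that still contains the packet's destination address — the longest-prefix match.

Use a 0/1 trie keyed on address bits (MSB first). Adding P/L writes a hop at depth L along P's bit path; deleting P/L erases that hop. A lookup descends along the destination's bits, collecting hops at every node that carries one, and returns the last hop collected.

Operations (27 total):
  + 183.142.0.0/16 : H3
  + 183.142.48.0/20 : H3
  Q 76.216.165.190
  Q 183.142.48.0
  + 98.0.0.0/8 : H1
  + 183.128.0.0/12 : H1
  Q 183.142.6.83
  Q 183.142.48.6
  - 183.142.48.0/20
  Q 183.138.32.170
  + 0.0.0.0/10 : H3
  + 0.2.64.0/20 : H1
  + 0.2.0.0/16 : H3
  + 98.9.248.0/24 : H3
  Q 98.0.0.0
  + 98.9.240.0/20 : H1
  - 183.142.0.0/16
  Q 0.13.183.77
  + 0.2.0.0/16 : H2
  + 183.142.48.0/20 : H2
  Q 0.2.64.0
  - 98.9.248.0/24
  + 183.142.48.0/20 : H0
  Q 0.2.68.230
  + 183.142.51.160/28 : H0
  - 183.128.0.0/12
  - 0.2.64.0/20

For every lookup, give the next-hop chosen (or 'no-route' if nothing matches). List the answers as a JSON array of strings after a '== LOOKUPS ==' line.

Process each operation:
  add 183.142.0.0/16 -> H3 at depth 16
  add 183.142.48.0/20 -> H3 at depth 20
  Q 76.216.165.190: descend ε ; hops seen [∅] ; pick no-route
  Q 183.142.48.0: descend 10110111100011100011 ; hops seen [H3,H3] ; pick H3
  add 98.0.0.0/8 -> H1 at depth 8
  add 183.128.0.0/12 -> H1 at depth 12
  Q 183.142.6.83: descend 101101111000111000 ; hops seen [H1,H3] ; pick H3
  Q 183.142.48.6: descend 10110111100011100011 ; hops seen [H1,H3,H3] ; pick H3
  - 183.142.48.0/20 clear@20
  Q 183.138.32.170: descend 1011011110001 ; hops seen [H1] ; pick H1
  add 0.0.0.0/10 -> H3 at depth 10
  add 0.2.64.0/20 -> H1 at depth 20
  add 0.2.0.0/16 -> H3 at depth 16
  add 98.9.248.0/24 -> H3 at depth 24
  Q 98.0.0.0: descend 011000100000 ; hops seen [H1] ; pick H1
  add 98.9.240.0/20 -> H1 at depth 20
  - 183.142.0.0/16 clear@16
  Q 0.13.183.77: descend 000000000000 ; hops seen [H3] ; pick H3
  add 0.2.0.0/16 -> H2 at depth 16
  add 183.142.48.0/20 -> H2 at depth 20
  Q 0.2.64.0: descend 00000000000000100100 ; hops seen [H3,H2,H1] ; pick H1
  - 98.9.248.0/24 clear@24
  add 183.142.48.0/20 -> H0 at depth 20
  Q 0.2.68.230: descend 00000000000000100100 ; hops seen [H3,H2,H1] ; pick H1
  add 183.142.51.160/28 -> H0 at depth 28
  - 183.128.0.0/12 clear@12
  - 0.2.64.0/20 clear@20

== LOOKUPS ==
["no-route","H3","H3","H3","H1","H1","H3","H1","H1"]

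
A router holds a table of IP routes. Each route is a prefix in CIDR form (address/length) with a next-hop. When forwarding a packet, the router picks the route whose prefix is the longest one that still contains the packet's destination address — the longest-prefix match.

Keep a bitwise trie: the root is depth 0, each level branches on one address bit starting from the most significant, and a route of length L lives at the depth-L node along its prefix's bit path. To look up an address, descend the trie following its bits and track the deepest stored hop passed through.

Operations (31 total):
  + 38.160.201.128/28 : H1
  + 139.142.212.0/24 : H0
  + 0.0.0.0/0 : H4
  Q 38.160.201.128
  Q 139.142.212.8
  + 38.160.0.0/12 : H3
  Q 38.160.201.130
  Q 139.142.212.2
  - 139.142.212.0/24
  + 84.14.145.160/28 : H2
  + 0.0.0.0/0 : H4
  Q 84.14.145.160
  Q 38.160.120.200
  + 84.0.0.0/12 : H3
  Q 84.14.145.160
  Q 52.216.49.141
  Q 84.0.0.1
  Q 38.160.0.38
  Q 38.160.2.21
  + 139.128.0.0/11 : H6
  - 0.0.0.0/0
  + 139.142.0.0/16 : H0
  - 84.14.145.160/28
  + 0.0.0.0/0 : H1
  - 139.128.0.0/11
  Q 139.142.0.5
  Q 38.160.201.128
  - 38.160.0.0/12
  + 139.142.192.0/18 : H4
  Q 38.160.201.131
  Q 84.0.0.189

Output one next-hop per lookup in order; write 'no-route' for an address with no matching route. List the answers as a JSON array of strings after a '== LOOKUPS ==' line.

Trace:
  + 38.160.201.128/28 (H1) depth=28
  + 139.142.212.0/24 (H0) depth=24
  + 0.0.0.0/0 (H4) depth=0
  Q 38.160.201.128: descend 0010011010100000110010011000 ; hops seen [H4,H1] ; pick H1
  Q 139.142.212.8: descend 100010111000111011010100 ; hops seen [H4,H0] ; pick H0
  + 38.160.0.0/12 (H3) depth=12
  Q 38.160.201.130: descend 0010011010100000110010011000 ; hops seen [H4,H3,H1] ; pick H1
  Q 139.142.212.2: descend 100010111000111011010100 ; hops seen [H4,H0] ; pick H0
  del 139.142.212.0/24 (clear depth 24)
  + 84.14.145.160/28 (H2) depth=28
  + 0.0.0.0/0 (H4) depth=0
  Q 84.14.145.160: descend 0101010000001110100100011010 ; hops seen [H4,H2] ; pick H2
  Q 38.160.120.200: descend 0010011010100000 ; hops seen [H4,H3] ; pick H3
  + 84.0.0.0/12 (H3) depth=12
  Q 84.14.145.160: descend 0101010000001110100100011010 ; hops seen [H4,H3,H2] ; pick H2
  Q 52.216.49.141: descend 001 ; hops seen [H4] ; pick H4
  Q 84.0.0.1: descend 010101000000 ; hops seen [H4,H3] ; pick H3
  Q 38.160.0.38: descend 0010011010100000 ; hops seen [H4,H3] ; pick H3
  Q 38.160.2.21: descend 0010011010100000 ; hops seen [H4,H3] ; pick H3
  + 139.128.0.0/11 (H6) depth=11
  del 0.0.0.0/0 (clear depth 0)
  + 139.142.0.0/16 (H0) depth=16
  del 84.14.145.160/28 (clear depth 28)
  + 0.0.0.0/0 (H1) depth=0
  del 139.128.0.0/11 (clear depth 11)
  Q 139.142.0.5: descend 1000101110001110 ; hops seen [H1,H0] ; pick H0
  Q 38.160.201.128: descend 0010011010100000110010011000 ; hops seen [H1,H3,H1] ; pick H1
  del 38.160.0.0/12 (clear depth 12)
  + 139.142.192.0/18 (H4) depth=18
  Q 38.160.201.131: descend 0010011010100000110010011000 ; hops seen [H1,H1] ; pick H1
  Q 84.0.0.189: descend 010101000000 ; hops seen [H1,H3] ; pick H3

== LOOKUPS ==
["H1","H0","H1","H0","H2","H3","H2","H4","H3","H3","H3","H0","H1","H1","H3"]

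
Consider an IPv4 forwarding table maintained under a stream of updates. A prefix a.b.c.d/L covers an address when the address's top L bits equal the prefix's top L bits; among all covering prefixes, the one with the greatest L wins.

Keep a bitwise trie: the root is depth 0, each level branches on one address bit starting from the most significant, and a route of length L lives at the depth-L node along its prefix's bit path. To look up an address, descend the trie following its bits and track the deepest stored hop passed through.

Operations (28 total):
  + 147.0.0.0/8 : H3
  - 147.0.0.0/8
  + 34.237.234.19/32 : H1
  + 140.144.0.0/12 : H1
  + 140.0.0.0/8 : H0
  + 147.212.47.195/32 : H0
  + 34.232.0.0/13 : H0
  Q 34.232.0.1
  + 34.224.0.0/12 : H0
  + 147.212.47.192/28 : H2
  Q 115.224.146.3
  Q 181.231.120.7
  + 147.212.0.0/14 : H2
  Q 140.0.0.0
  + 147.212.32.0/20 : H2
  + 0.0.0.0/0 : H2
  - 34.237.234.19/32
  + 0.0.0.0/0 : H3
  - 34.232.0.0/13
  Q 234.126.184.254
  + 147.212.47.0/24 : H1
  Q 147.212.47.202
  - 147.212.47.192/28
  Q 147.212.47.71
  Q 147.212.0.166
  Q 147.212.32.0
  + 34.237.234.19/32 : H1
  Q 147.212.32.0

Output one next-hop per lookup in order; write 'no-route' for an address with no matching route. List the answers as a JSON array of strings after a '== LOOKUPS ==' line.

Process each operation:
  + 147.0.0.0/8 (H3) depth=8
  - 147.0.0.0/8 clear@8
  + 34.237.234.19/32 (H1) depth=32
  + 140.144.0.0/12 (H1) depth=12
  + 140.0.0.0/8 (H0) depth=8
  + 147.212.47.195/32 (H0) depth=32
  + 34.232.0.0/13 (H0) depth=13
  lookup 34.232.0.1: bits 0010001011101 walk d0:-→d1:-→d2:-→d3:-→d4:-→d5:-→d6:-→d7:-→d8:-→d9:-→d10:-→d11:-→d12:-→d13:H0 -> H0
  + 34.224.0.0/12 (H0) depth=12
  + 147.212.47.192/28 (H2) depth=28
  lookup 115.224.146.3: bits 0 walk d0:-→d1:- -> no-route
  lookup 181.231.120.7: bits 10 walk d0:-→d1:-→d2:- -> no-route
  + 147.212.0.0/14 (H2) depth=14
  lookup 140.0.0.0: bits 10001100 walk d0:-→d1:-→d2:-→d3:-→d4:-→d5:-→d6:-→d7:-→d8:H0 -> H0
  + 147.212.32.0/20 (H2) depth=20
  + 0.0.0.0/0 (H2) depth=0
  - 34.237.234.19/32 clear@32
  + 0.0.0.0/0 (H3) depth=0
  - 34.232.0.0/13 clear@13
  lookup 234.126.184.254: bits 1 walk d0:H3→d1:- -> H3
  + 147.212.47.0/24 (H1) depth=24
  lookup 147.212.47.202: bits 1001001111010100001011111100 walk d0:H3→d1:-→d2:-→d3:-→d4:-→d5:-→d6:-→d7:-→d8:-→d9:-→d10:-→d11:-→d12:-→d13:-→d14:H2→d15:-→d16:-→d17:-→d18:-→d19:-→d20:H2→d21:-→d22:-→d23:-→d24:H1→d25:-→d26:-→d27:-→d28:H2 -> H2
  - 147.212.47.192/28 clear@28
  lookup 147.212.47.71: bits 100100111101010000101111 walk d0:H3→d1:-→d2:-→d3:-→d4:-→d5:-→d6:-→d7:-→d8:-→d9:-→d10:-→d11:-→d12:-→d13:-→d14:H2→d15:-→d16:-→d17:-→d18:-→d19:-→d20:H2→d21:-→d22:-→d23:-→d24:H1 -> H1
  lookup 147.212.0.166: bits 100100111101010000 walk d0:H3→d1:-→d2:-→d3:-→d4:-→d5:-→d6:-→d7:-→d8:-→d9:-→d10:-→d11:-→d12:-→d13:-→d14:H2→d15:-→d16:-→d17:-→d18:- -> H2
  lookup 147.212.32.0: bits 10010011110101000010 walk d0:H3→d1:-→d2:-→d3:-→d4:-→d5:-→d6:-→d7:-→d8:-→d9:-→d10:-→d11:-→d12:-→d13:-→d14:H2→d15:-→d16:-→d17:-→d18:-→d19:-→d20:H2 -> H2
  + 34.237.234.19/32 (H1) depth=32
  lookup 147.212.32.0: bits 10010011110101000010 walk d0:H3→d1:-→d2:-→d3:-→d4:-→d5:-→d6:-→d7:-→d8:-→d9:-→d10:-→d11:-→d12:-→d13:-→d14:H2→d15:-→d16:-→d17:-→d18:-→d19:-→d20:H2 -> H2

== LOOKUPS ==
["H0","no-route","no-route","H0","H3","H2","H1","H2","H2","H2"]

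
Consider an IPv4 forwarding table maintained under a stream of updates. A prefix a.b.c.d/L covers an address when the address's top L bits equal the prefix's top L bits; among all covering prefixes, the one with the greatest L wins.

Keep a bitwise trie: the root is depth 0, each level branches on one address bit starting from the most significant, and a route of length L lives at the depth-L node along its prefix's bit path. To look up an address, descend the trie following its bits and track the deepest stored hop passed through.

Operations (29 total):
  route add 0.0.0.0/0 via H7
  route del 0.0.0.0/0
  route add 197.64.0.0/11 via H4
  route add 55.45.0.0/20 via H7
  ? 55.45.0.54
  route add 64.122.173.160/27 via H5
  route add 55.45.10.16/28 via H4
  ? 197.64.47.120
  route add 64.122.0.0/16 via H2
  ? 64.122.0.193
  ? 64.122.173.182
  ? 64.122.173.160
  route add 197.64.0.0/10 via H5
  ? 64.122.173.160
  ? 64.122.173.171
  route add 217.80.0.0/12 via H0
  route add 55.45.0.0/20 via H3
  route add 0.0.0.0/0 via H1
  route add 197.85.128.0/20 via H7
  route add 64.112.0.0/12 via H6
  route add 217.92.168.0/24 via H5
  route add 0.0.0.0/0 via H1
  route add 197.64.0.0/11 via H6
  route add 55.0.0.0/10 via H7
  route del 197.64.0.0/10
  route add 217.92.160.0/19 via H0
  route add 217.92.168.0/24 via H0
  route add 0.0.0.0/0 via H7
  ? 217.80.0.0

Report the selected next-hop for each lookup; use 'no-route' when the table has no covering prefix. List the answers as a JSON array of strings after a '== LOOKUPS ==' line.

Apply in order:
  add 0.0.0.0/0 -> H7 at depth 0
  - 0.0.0.0/0 clear@0
  add 197.64.0.0/11 -> H4 at depth 11
  add 55.45.0.0/20 -> H7 at depth 20
  ? 55.45.0.54  path d0:-→d1:-→d2:-→d3:-→d4:-→d5:-→d6:-→d7:-→d8:-→d9:-→d10:-→d11:-→d12:-→d13:-→d14:-→d15:-→d16:-→d17:-→d18:-→d19:-→d20:H7  best=H7
  add 64.122.173.160/27 -> H5 at depth 27
  add 55.45.10.16/28 -> H4 at depth 28
  ? 197.64.47.120  path d0:-→d1:-→d2:-→d3:-→d4:-→d5:-→d6:-→d7:-→d8:-→d9:-→d10:-→d11:H4  best=H4
  add 64.122.0.0/16 -> H2 at depth 16
  ? 64.122.0.193  path d0:-→d1:-→d2:-→d3:-→d4:-→d5:-→d6:-→d7:-→d8:-→d9:-→d10:-→d11:-→d12:-→d13:-→d14:-→d15:-→d16:H2  best=H2
  ? 64.122.173.182  path d0:-→d1:-→d2:-→d3:-→d4:-→d5:-→d6:-→d7:-→d8:-→d9:-→d10:-→d11:-→d12:-→d13:-→d14:-→d15:-→d16:H2→d17:-→d18:-→d19:-→d20:-→d21:-→d22:-→d23:-→d24:-→d25:-→d26:-→d27:H5  best=H5
  ? 64.122.173.160  path d0:-→d1:-→d2:-→d3:-→d4:-→d5:-→d6:-→d7:-→d8:-→d9:-→d10:-→d11:-→d12:-→d13:-→d14:-→d15:-→d16:H2→d17:-→d18:-→d19:-→d20:-→d21:-→d22:-→d23:-→d24:-→d25:-→d26:-→d27:H5  best=H5
  add 197.64.0.0/10 -> H5 at depth 10
  ? 64.122.173.160  path d0:-→d1:-→d2:-→d3:-→d4:-→d5:-→d6:-→d7:-→d8:-→d9:-→d10:-→d11:-→d12:-→d13:-→d14:-→d15:-→d16:H2→d17:-→d18:-→d19:-→d20:-→d21:-→d22:-→d23:-→d24:-→d25:-→d26:-→d27:H5  best=H5
  ? 64.122.173.171  path d0:-→d1:-→d2:-→d3:-→d4:-→d5:-→d6:-→d7:-→d8:-→d9:-→d10:-→d11:-→d12:-→d13:-→d14:-→d15:-→d16:H2→d17:-→d18:-→d19:-→d20:-→d21:-→d22:-→d23:-→d24:-→d25:-→d26:-→d27:H5  best=H5
  add 217.80.0.0/12 -> H0 at depth 12
  add 55.45.0.0/20 -> H3 at depth 20
  add 0.0.0.0/0 -> H1 at depth 0
  add 197.85.128.0/20 -> H7 at depth 20
  add 64.112.0.0/12 -> H6 at depth 12
  add 217.92.168.0/24 -> H5 at depth 24
  add 0.0.0.0/0 -> H1 at depth 0
  add 197.64.0.0/11 -> H6 at depth 11
  add 55.0.0.0/10 -> H7 at depth 10
  - 197.64.0.0/10 clear@10
  add 217.92.160.0/19 -> H0 at depth 19
  add 217.92.168.0/24 -> H0 at depth 24
  add 0.0.0.0/0 -> H7 at depth 0
  ? 217.80.0.0  path d0:H7→d1:-→d2:-→d3:-→d4:-→d5:-→d6:-→d7:-→d8:-→d9:-→d10:-→d11:-→d12:H0  best=H0

== LOOKUPS ==
["H7","H4","H2","H5","H5","H5","H5","H0"]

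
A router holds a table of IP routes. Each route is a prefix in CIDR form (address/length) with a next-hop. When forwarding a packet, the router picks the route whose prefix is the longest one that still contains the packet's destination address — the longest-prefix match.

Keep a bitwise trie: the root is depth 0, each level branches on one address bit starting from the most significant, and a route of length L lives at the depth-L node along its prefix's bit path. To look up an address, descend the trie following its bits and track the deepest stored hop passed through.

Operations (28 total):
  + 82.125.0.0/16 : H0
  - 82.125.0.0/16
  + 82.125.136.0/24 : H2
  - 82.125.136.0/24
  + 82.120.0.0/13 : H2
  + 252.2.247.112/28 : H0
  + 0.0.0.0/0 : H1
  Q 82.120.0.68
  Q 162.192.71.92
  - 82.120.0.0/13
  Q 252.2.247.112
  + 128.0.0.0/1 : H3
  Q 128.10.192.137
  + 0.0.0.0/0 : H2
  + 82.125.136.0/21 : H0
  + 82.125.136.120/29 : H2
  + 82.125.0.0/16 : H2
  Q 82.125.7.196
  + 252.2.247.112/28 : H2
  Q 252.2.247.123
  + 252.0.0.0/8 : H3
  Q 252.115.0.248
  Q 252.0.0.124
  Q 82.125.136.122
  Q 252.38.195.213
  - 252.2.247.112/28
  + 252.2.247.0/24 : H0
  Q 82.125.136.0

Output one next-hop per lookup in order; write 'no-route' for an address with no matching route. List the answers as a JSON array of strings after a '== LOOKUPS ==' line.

Apply in order:
  add 82.125.0.0/16 -> H0 at depth 16
  del 82.125.0.0/16 (clear depth 16)
  add 82.125.136.0/24 -> H2 at depth 24
  del 82.125.136.0/24 (clear depth 24)
  add 82.120.0.0/13 -> H2 at depth 13
  add 252.2.247.112/28 -> H0 at depth 28
  add 0.0.0.0/0 -> H1 at depth 0
  lookup 82.120.0.68: bits 0101001001111 walk d0:H1→d1:-→d2:-→d3:-→d4:-→d5:-→d6:-→d7:-→d8:-→d9:-→d10:-→d11:-→d12:-→d13:H2 -> H2
  lookup 162.192.71.92: bits 1 walk d0:H1→d1:- -> H1
  del 82.120.0.0/13 (clear depth 13)
  lookup 252.2.247.112: bits 1111110000000010111101110111 walk d0:H1→d1:-→d2:-→d3:-→d4:-→d5:-→d6:-→d7:-→d8:-→d9:-→d10:-→d11:-→d12:-→d13:-→d14:-→d15:-→d16:-→d17:-→d18:-→d19:-→d20:-→d21:-→d22:-→d23:-→d24:-→d25:-→d26:-→d27:-→d28:H0 -> H0
  add 128.0.0.0/1 -> H3 at depth 1
  lookup 128.10.192.137: bits 1 walk d0:H1→d1:H3 -> H3
  add 0.0.0.0/0 -> H2 at depth 0
  add 82.125.136.0/21 -> H0 at depth 21
  add 82.125.136.120/29 -> H2 at depth 29
  add 82.125.0.0/16 -> H2 at depth 16
  lookup 82.125.7.196: bits 0101001001111101 walk d0:H2→d1:-→d2:-→d3:-→d4:-→d5:-→d6:-→d7:-→d8:-→d9:-→d10:-→d11:-→d12:-→d13:-→d14:-→d15:-→d16:H2 -> H2
  add 252.2.247.112/28 -> H2 at depth 28
  lookup 252.2.247.123: bits 1111110000000010111101110111 walk d0:H2→d1:H3→d2:-→d3:-→d4:-→d5:-→d6:-→d7:-→d8:-→d9:-→d10:-→d11:-→d12:-→d13:-→d14:-→d15:-→d16:-→d17:-→d18:-→d19:-→d20:-→d21:-→d22:-→d23:-→d24:-→d25:-→d26:-→d27:-→d28:H2 -> H2
  add 252.0.0.0/8 -> H3 at depth 8
  lookup 252.115.0.248: bits 111111000 walk d0:H2→d1:H3→d2:-→d3:-→d4:-→d5:-→d6:-→d7:-→d8:H3→d9:- -> H3
  lookup 252.0.0.124: bits 11111100000000 walk d0:H2→d1:H3→d2:-→d3:-→d4:-→d5:-→d6:-→d7:-→d8:H3→d9:-→d10:-→d11:-→d12:-→d13:-→d14:- -> H3
  lookup 82.125.136.122: bits 01010010011111011000100001111 walk d0:H2→d1:-→d2:-→d3:-→d4:-→d5:-→d6:-→d7:-→d8:-→d9:-→d10:-→d11:-→d12:-→d13:-→d14:-→d15:-→d16:H2→d17:-→d18:-→d19:-→d20:-→d21:H0→d22:-→d23:-→d24:-→d25:-→d26:-→d27:-→d28:-→d29:H2 -> H2
  lookup 252.38.195.213: bits 1111110000 walk d0:H2→d1:H3→d2:-→d3:-→d4:-→d5:-→d6:-→d7:-→d8:H3→d9:-→d10:- -> H3
  del 252.2.247.112/28 (clear depth 28)
  add 252.2.247.0/24 -> H0 at depth 24
  lookup 82.125.136.0: bits 0101001001111101100010000 walk d0:H2→d1:-→d2:-→d3:-→d4:-→d5:-→d6:-→d7:-→d8:-→d9:-→d10:-→d11:-→d12:-→d13:-→d14:-→d15:-→d16:H2→d17:-→d18:-→d19:-→d20:-→d21:H0→d22:-→d23:-→d24:-→d25:- -> H0

== LOOKUPS ==
["H2","H1","H0","H3","H2","H2","H3","H3","H2","H3","H0"]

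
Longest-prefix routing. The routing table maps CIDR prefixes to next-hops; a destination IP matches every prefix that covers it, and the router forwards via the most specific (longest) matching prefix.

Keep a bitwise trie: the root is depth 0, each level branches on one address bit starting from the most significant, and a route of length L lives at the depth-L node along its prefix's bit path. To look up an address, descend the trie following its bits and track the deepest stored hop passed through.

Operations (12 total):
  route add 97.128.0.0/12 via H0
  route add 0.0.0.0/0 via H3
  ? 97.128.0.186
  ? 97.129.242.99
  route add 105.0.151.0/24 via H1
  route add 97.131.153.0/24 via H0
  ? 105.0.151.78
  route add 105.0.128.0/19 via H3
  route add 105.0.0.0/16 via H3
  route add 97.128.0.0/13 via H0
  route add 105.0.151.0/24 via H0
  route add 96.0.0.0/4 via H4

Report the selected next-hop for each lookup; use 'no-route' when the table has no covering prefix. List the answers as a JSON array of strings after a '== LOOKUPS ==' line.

Apply in order:
  + 97.128.0.0/12 (H0) depth=12
  + 0.0.0.0/0 (H3) depth=0
  Q 97.128.0.186: descend 011000011000 ; hops seen [H3,H0] ; pick H0
  Q 97.129.242.99: descend 011000011000 ; hops seen [H3,H0] ; pick H0
  + 105.0.151.0/24 (H1) depth=24
  + 97.131.153.0/24 (H0) depth=24
  Q 105.0.151.78: descend 011010010000000010010111 ; hops seen [H3,H1] ; pick H1
  + 105.0.128.0/19 (H3) depth=19
  + 105.0.0.0/16 (H3) depth=16
  + 97.128.0.0/13 (H0) depth=13
  + 105.0.151.0/24 (H0) depth=24
  + 96.0.0.0/4 (H4) depth=4

== LOOKUPS ==
["H0","H0","H1"]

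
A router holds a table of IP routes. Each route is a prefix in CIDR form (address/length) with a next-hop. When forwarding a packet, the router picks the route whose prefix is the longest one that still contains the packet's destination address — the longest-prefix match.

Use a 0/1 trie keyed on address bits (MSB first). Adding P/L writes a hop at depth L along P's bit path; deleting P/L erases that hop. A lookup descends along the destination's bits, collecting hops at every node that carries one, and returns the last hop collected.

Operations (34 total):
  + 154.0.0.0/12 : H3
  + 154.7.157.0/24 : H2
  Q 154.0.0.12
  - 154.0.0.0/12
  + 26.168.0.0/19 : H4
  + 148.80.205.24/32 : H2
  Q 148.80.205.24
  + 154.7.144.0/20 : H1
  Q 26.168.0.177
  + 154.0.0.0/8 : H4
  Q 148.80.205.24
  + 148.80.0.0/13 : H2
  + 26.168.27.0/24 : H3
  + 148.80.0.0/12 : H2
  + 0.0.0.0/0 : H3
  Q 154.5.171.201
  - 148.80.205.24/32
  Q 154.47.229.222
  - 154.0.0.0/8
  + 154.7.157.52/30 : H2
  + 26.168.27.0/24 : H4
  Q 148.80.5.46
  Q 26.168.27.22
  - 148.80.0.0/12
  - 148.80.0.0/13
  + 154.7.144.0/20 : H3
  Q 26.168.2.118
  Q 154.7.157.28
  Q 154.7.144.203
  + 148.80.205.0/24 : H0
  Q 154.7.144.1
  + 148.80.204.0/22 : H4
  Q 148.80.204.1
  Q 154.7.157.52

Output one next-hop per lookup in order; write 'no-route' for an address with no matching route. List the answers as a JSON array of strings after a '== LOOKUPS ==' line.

Apply in order:
  + 154.0.0.0/12 (H3) depth=12
  + 154.7.157.0/24 (H2) depth=24
  lookup 154.0.0.12: bits 1001101000000 walk d0:-→d1:-→d2:-→d3:-→d4:-→d5:-→d6:-→d7:-→d8:-→d9:-→d10:-→d11:-→d12:H3→d13:- -> H3
  del 154.0.0.0/12 (clear depth 12)
  + 26.168.0.0/19 (H4) depth=19
  + 148.80.205.24/32 (H2) depth=32
  lookup 148.80.205.24: bits 10010100010100001100110100011000 walk d0:-→d1:-→d2:-→d3:-→d4:-→d5:-→d6:-→d7:-→d8:-→d9:-→d10:-→d11:-→d12:-→d13:-→d14:-→d15:-→d16:-→d17:-→d18:-→d19:-→d20:-→d21:-→d22:-→d23:-→d24:-→d25:-→d26:-→d27:-→d28:-→d29:-→d30:-→d31:-→d32:H2 -> H2
  + 154.7.144.0/20 (H1) depth=20
  lookup 26.168.0.177: bits 0001101010101000000 walk d0:-→d1:-→d2:-→d3:-→d4:-→d5:-→d6:-→d7:-→d8:-→d9:-→d10:-→d11:-→d12:-→d13:-→d14:-→d15:-→d16:-→d17:-→d18:-→d19:H4 -> H4
  + 154.0.0.0/8 (H4) depth=8
  lookup 148.80.205.24: bits 10010100010100001100110100011000 walk d0:-→d1:-→d2:-→d3:-→d4:-→d5:-→d6:-→d7:-→d8:-→d9:-→d10:-→d11:-→d12:-→d13:-→d14:-→d15:-→d16:-→d17:-→d18:-→d19:-→d20:-→d21:-→d22:-→d23:-→d24:-→d25:-→d26:-→d27:-→d28:-→d29:-→d30:-→d31:-→d32:H2 -> H2
  + 148.80.0.0/13 (H2) depth=13
  + 26.168.27.0/24 (H3) depth=24
  + 148.80.0.0/12 (H2) depth=12
  + 0.0.0.0/0 (H3) depth=0
  lookup 154.5.171.201: bits 10011010000001 walk d0:H3→d1:-→d2:-→d3:-→d4:-→d5:-→d6:-→d7:-→d8:H4→d9:-→d10:-→d11:-→d12:-→d13:-→d14:- -> H4
  del 148.80.205.24/32 (clear depth 32)
  lookup 154.47.229.222: bits 1001101000 walk d0:H3→d1:-→d2:-→d3:-→d4:-→d5:-→d6:-→d7:-→d8:H4→d9:-→d10:- -> H4
  del 154.0.0.0/8 (clear depth 8)
  + 154.7.157.52/30 (H2) depth=30
  + 26.168.27.0/24 (H4) depth=24
  lookup 148.80.5.46: bits 1001010001010000 walk d0:H3→d1:-→d2:-→d3:-→d4:-→d5:-→d6:-→d7:-→d8:-→d9:-→d10:-→d11:-→d12:H2→d13:H2→d14:-→d15:-→d16:- -> H2
  lookup 26.168.27.22: bits 000110101010100000011011 walk d0:H3→d1:-→d2:-→d3:-→d4:-→d5:-→d6:-→d7:-→d8:-→d9:-→d10:-→d11:-→d12:-→d13:-→d14:-→d15:-→d16:-→d17:-→d18:-→d19:H4→d20:-→d21:-→d22:-→d23:-→d24:H4 -> H4
  del 148.80.0.0/12 (clear depth 12)
  del 148.80.0.0/13 (clear depth 13)
  + 154.7.144.0/20 (H3) depth=20
  lookup 26.168.2.118: bits 0001101010101000000 walk d0:H3→d1:-→d2:-→d3:-→d4:-→d5:-→d6:-→d7:-→d8:-→d9:-→d10:-→d11:-→d12:-→d13:-→d14:-→d15:-→d16:-→d17:-→d18:-→d19:H4 -> H4
  lookup 154.7.157.28: bits 10011010000001111001110100 walk d0:H3→d1:-→d2:-→d3:-→d4:-→d5:-→d6:-→d7:-→d8:-→d9:-→d10:-→d11:-→d12:-→d13:-→d14:-→d15:-→d16:-→d17:-→d18:-→d19:-→d20:H3→d21:-→d22:-→d23:-→d24:H2→d25:-→d26:- -> H2
  lookup 154.7.144.203: bits 10011010000001111001 walk d0:H3→d1:-→d2:-→d3:-→d4:-→d5:-→d6:-→d7:-→d8:-→d9:-→d10:-→d11:-→d12:-→d13:-→d14:-→d15:-→d16:-→d17:-→d18:-→d19:-→d20:H3 -> H3
  + 148.80.205.0/24 (H0) depth=24
  lookup 154.7.144.1: bits 10011010000001111001 walk d0:H3→d1:-→d2:-→d3:-→d4:-→d5:-→d6:-→d7:-→d8:-→d9:-→d10:-→d11:-→d12:-→d13:-→d14:-→d15:-→d16:-→d17:-→d18:-→d19:-→d20:H3 -> H3
  + 148.80.204.0/22 (H4) depth=22
  lookup 148.80.204.1: bits 10010100010100001100110 walk d0:H3→d1:-→d2:-→d3:-→d4:-→d5:-→d6:-→d7:-→d8:-→d9:-→d10:-→d11:-→d12:-→d13:-→d14:-→d15:-→d16:-→d17:-→d18:-→d19:-→d20:-→d21:-→d22:H4→d23:- -> H4
  lookup 154.7.157.52: bits 100110100000011110011101001101 walk d0:H3→d1:-→d2:-→d3:-→d4:-→d5:-→d6:-→d7:-→d8:-→d9:-→d10:-→d11:-→d12:-→d13:-→d14:-→d15:-→d16:-→d17:-→d18:-→d19:-→d20:H3→d21:-→d22:-→d23:-→d24:H2→d25:-→d26:-→d27:-→d28:-→d29:-→d30:H2 -> H2

== LOOKUPS ==
["H3","H2","H4","H2","H4","H4","H2","H4","H4","H2","H3","H3","H4","H2"]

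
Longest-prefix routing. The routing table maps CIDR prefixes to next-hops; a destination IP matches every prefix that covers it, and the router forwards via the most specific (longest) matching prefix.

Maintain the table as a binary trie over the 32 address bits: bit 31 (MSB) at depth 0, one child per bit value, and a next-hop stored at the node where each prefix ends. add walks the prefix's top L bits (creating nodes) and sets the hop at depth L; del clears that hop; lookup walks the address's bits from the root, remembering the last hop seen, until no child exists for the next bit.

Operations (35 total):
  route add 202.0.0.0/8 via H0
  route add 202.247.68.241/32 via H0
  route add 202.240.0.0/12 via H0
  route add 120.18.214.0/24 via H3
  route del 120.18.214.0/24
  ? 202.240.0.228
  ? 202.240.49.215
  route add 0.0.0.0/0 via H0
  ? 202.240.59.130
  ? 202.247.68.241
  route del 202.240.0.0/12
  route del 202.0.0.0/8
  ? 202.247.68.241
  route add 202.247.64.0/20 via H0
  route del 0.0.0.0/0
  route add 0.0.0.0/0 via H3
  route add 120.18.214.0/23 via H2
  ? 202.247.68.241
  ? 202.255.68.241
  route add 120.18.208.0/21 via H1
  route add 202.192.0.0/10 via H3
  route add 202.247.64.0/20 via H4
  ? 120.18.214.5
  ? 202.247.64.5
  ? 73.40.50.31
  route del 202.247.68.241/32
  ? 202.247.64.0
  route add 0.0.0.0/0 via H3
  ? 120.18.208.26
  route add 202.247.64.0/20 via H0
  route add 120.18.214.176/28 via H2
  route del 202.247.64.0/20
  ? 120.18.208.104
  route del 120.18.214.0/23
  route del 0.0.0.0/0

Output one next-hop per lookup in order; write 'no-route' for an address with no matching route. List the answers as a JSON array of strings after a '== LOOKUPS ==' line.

Apply in order:
  add 202.0.0.0/8 -> H0 at depth 8
  add 202.247.68.241/32 -> H0 at depth 32
  add 202.240.0.0/12 -> H0 at depth 12
  add 120.18.214.0/24 -> H3 at depth 24
  - 120.18.214.0/24 clear@24
  lookup 202.240.0.228: bits 1100101011110 walk d0:-→d1:-→d2:-→d3:-→d4:-→d5:-→d6:-→d7:-→d8:H0→d9:-→d10:-→d11:-→d12:H0→d13:- -> H0
  lookup 202.240.49.215: bits 1100101011110 walk d0:-→d1:-→d2:-→d3:-→d4:-→d5:-→d6:-→d7:-→d8:H0→d9:-→d10:-→d11:-→d12:H0→d13:- -> H0
  add 0.0.0.0/0 -> H0 at depth 0
  lookup 202.240.59.130: bits 1100101011110 walk d0:H0→d1:-→d2:-→d3:-→d4:-→d5:-→d6:-→d7:-→d8:H0→d9:-→d10:-→d11:-→d12:H0→d13:- -> H0
  lookup 202.247.68.241: bits 11001010111101110100010011110001 walk d0:H0→d1:-→d2:-→d3:-→d4:-→d5:-→d6:-→d7:-→d8:H0→d9:-→d10:-→d11:-→d12:H0→d13:-→d14:-→d15:-→d16:-→d17:-→d18:-→d19:-→d20:-→d21:-→d22:-→d23:-→d24:-→d25:-→d26:-→d27:-→d28:-→d29:-→d30:-→d31:-→d32:H0 -> H0
  - 202.240.0.0/12 clear@12
  - 202.0.0.0/8 clear@8
  lookup 202.247.68.241: bits 11001010111101110100010011110001 walk d0:H0→d1:-→d2:-→d3:-→d4:-→d5:-→d6:-→d7:-→d8:-→d9:-→d10:-→d11:-→d12:-→d13:-→d14:-→d15:-→d16:-→d17:-→d18:-→d19:-→d20:-→d21:-→d22:-→d23:-→d24:-→d25:-→d26:-→d27:-→d28:-→d29:-→d30:-→d31:-→d32:H0 -> H0
  add 202.247.64.0/20 -> H0 at depth 20
  - 0.0.0.0/0 clear@0
  add 0.0.0.0/0 -> H3 at depth 0
  add 120.18.214.0/23 -> H2 at depth 23
  lookup 202.247.68.241: bits 11001010111101110100010011110001 walk d0:H3→d1:-→d2:-→d3:-→d4:-→d5:-→d6:-→d7:-→d8:-→d9:-→d10:-→d11:-→d12:-→d13:-→d14:-→d15:-→d16:-→d17:-→d18:-→d19:-→d20:H0→d21:-→d22:-→d23:-→d24:-→d25:-→d26:-→d27:-→d28:-→d29:-→d30:-→d31:-→d32:H0 -> H0
  lookup 202.255.68.241: bits 110010101111 walk d0:H3→d1:-→d2:-→d3:-→d4:-→d5:-→d6:-→d7:-→d8:-→d9:-→d10:-→d11:-→d12:- -> H3
  add 120.18.208.0/21 -> H1 at depth 21
  add 202.192.0.0/10 -> H3 at depth 10
  add 202.247.64.0/20 -> H4 at depth 20
  lookup 120.18.214.5: bits 011110000001001011010110 walk d0:H3→d1:-→d2:-→d3:-→d4:-→d5:-→d6:-→d7:-→d8:-→d9:-→d10:-→d11:-→d12:-→d13:-→d14:-→d15:-→d16:-→d17:-→d18:-→d19:-→d20:-→d21:H1→d22:-→d23:H2→d24:- -> H2
  lookup 202.247.64.5: bits 110010101111011101000 walk d0:H3→d1:-→d2:-→d3:-→d4:-→d5:-→d6:-→d7:-→d8:-→d9:-→d10:H3→d11:-→d12:-→d13:-→d14:-→d15:-→d16:-→d17:-→d18:-→d19:-→d20:H4→d21:- -> H4
  lookup 73.40.50.31: bits 01 walk d0:H3→d1:-→d2:- -> H3
  - 202.247.68.241/32 clear@32
  lookup 202.247.64.0: bits 110010101111011101000 walk d0:H3→d1:-→d2:-→d3:-→d4:-→d5:-→d6:-→d7:-→d8:-→d9:-→d10:H3→d11:-→d12:-→d13:-→d14:-→d15:-→d16:-→d17:-→d18:-→d19:-→d20:H4→d21:- -> H4
  add 0.0.0.0/0 -> H3 at depth 0
  lookup 120.18.208.26: bits 011110000001001011010 walk d0:H3→d1:-→d2:-→d3:-→d4:-→d5:-→d6:-→d7:-→d8:-→d9:-→d10:-→d11:-→d12:-→d13:-→d14:-→d15:-→d16:-→d17:-→d18:-→d19:-→d20:-→d21:H1 -> H1
  add 202.247.64.0/20 -> H0 at depth 20
  add 120.18.214.176/28 -> H2 at depth 28
  - 202.247.64.0/20 clear@20
  lookup 120.18.208.104: bits 011110000001001011010 walk d0:H3→d1:-→d2:-→d3:-→d4:-→d5:-→d6:-→d7:-→d8:-→d9:-→d10:-→d11:-→d12:-→d13:-→d14:-→d15:-→d16:-→d17:-→d18:-→d19:-→d20:-→d21:H1 -> H1
  - 120.18.214.0/23 clear@23
  - 0.0.0.0/0 clear@0

== LOOKUPS ==
["H0","H0","H0","H0","H0","H0","H3","H2","H4","H3","H4","H1","H1"]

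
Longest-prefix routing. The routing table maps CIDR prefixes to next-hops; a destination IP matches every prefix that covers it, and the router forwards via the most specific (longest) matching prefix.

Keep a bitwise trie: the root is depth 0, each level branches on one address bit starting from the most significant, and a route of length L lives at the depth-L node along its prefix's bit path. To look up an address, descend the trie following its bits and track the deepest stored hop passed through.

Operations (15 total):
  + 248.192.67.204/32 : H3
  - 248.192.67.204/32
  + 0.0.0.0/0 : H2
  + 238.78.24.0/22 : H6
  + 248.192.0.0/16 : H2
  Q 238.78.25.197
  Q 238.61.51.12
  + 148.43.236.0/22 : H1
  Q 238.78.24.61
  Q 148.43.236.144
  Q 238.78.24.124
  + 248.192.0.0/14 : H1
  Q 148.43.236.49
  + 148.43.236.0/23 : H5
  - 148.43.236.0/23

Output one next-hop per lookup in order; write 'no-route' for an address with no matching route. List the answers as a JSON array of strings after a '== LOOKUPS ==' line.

Apply in order:
  + 248.192.67.204/32 (H3) depth=32
  - 248.192.67.204/32 clear@32
  + 0.0.0.0/0 (H2) depth=0
  + 238.78.24.0/22 (H6) depth=22
  + 248.192.0.0/16 (H2) depth=16
  Q 238.78.25.197: descend 1110111001001110000110 ; hops seen [H2,H6] ; pick H6
  Q 238.61.51.12: descend 111011100 ; hops seen [H2] ; pick H2
  + 148.43.236.0/22 (H1) depth=22
  Q 238.78.24.61: descend 1110111001001110000110 ; hops seen [H2,H6] ; pick H6
  Q 148.43.236.144: descend 1001010000101011111011 ; hops seen [H2,H1] ; pick H1
  Q 238.78.24.124: descend 1110111001001110000110 ; hops seen [H2,H6] ; pick H6
  + 248.192.0.0/14 (H1) depth=14
  Q 148.43.236.49: descend 1001010000101011111011 ; hops seen [H2,H1] ; pick H1
  + 148.43.236.0/23 (H5) depth=23
  - 148.43.236.0/23 clear@23

== LOOKUPS ==
["H6","H2","H6","H1","H6","H1"]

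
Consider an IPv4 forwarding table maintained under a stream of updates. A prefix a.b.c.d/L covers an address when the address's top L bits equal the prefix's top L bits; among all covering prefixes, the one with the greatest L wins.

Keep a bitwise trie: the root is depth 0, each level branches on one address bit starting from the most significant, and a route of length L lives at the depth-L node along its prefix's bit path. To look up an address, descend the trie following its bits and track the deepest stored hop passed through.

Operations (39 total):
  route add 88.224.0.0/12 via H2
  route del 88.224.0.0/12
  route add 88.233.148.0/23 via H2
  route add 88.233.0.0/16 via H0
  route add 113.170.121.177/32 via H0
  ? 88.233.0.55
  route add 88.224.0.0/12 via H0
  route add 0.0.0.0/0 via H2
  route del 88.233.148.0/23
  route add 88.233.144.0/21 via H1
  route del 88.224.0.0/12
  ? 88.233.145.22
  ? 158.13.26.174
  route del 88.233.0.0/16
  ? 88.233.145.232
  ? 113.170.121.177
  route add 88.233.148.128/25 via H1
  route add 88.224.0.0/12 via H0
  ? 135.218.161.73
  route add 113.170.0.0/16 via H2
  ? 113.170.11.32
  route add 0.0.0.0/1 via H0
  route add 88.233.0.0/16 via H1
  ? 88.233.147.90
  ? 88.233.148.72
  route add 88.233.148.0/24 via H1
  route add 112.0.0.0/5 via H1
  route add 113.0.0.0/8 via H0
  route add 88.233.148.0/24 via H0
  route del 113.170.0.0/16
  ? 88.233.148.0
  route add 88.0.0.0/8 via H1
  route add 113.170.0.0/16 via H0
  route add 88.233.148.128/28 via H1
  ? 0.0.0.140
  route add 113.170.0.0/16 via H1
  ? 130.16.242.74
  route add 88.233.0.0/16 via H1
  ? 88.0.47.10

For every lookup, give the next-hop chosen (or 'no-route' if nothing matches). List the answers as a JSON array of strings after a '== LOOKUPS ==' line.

Apply in order:
  add 88.224.0.0/12 -> H2 at depth 12
  - 88.224.0.0/12 clear@12
  add 88.233.148.0/23 -> H2 at depth 23
  add 88.233.0.0/16 -> H0 at depth 16
  add 113.170.121.177/32 -> H0 at depth 32
  lookup 88.233.0.55: bits 0101100011101001 walk d0:-→d1:-→d2:-→d3:-→d4:-→d5:-→d6:-→d7:-→d8:-→d9:-→d10:-→d11:-→d12:-→d13:-→d14:-→d15:-→d16:H0 -> H0
  add 88.224.0.0/12 -> H0 at depth 12
  add 0.0.0.0/0 -> H2 at depth 0
  - 88.233.148.0/23 clear@23
  add 88.233.144.0/21 -> H1 at depth 21
  - 88.224.0.0/12 clear@12
  lookup 88.233.145.22: bits 010110001110100110010 walk d0:H2→d1:-→d2:-→d3:-→d4:-→d5:-→d6:-→d7:-→d8:-→d9:-→d10:-→d11:-→d12:-→d13:-→d14:-→d15:-→d16:H0→d17:-→d18:-→d19:-→d20:-→d21:H1 -> H1
  lookup 158.13.26.174: bits ε walk d0:H2 -> H2
  - 88.233.0.0/16 clear@16
  lookup 88.233.145.232: bits 010110001110100110010 walk d0:H2→d1:-→d2:-→d3:-→d4:-→d5:-→d6:-→d7:-→d8:-→d9:-→d10:-→d11:-→d12:-→d13:-→d14:-→d15:-→d16:-→d17:-→d18:-→d19:-→d20:-→d21:H1 -> H1
  lookup 113.170.121.177: bits 01110001101010100111100110110001 walk d0:H2→d1:-→d2:-→d3:-→d4:-→d5:-→d6:-→d7:-→d8:-→d9:-→d10:-→d11:-→d12:-→d13:-→d14:-→d15:-→d16:-→d17:-→d18:-→d19:-→d20:-→d21:-→d22:-→d23:-→d24:-→d25:-→d26:-→d27:-→d28:-→d29:-→d30:-→d31:-→d32:H0 -> H0
  add 88.233.148.128/25 -> H1 at depth 25
  add 88.224.0.0/12 -> H0 at depth 12
  lookup 135.218.161.73: bits ε walk d0:H2 -> H2
  add 113.170.0.0/16 -> H2 at depth 16
  lookup 113.170.11.32: bits 01110001101010100 walk d0:H2→d1:-→d2:-→d3:-→d4:-→d5:-→d6:-→d7:-→d8:-→d9:-→d10:-→d11:-→d12:-→d13:-→d14:-→d15:-→d16:H2→d17:- -> H2
  add 0.0.0.0/1 -> H0 at depth 1
  add 88.233.0.0/16 -> H1 at depth 16
  lookup 88.233.147.90: bits 010110001110100110010 walk d0:H2→d1:H0→d2:-→d3:-→d4:-→d5:-→d6:-→d7:-→d8:-→d9:-→d10:-→d11:-→d12:H0→d13:-→d14:-→d15:-→d16:H1→d17:-→d18:-→d19:-→d20:-→d21:H1 -> H1
  lookup 88.233.148.72: bits 010110001110100110010100 walk d0:H2→d1:H0→d2:-→d3:-→d4:-→d5:-→d6:-→d7:-→d8:-→d9:-→d10:-→d11:-→d12:H0→d13:-→d14:-→d15:-→d16:H1→d17:-→d18:-→d19:-→d20:-→d21:H1→d22:-→d23:-→d24:- -> H1
  add 88.233.148.0/24 -> H1 at depth 24
  add 112.0.0.0/5 -> H1 at depth 5
  add 113.0.0.0/8 -> H0 at depth 8
  add 88.233.148.0/24 -> H0 at depth 24
  - 113.170.0.0/16 clear@16
  lookup 88.233.148.0: bits 010110001110100110010100 walk d0:H2→d1:H0→d2:-→d3:-→d4:-→d5:-→d6:-→d7:-→d8:-→d9:-→d10:-→d11:-→d12:H0→d13:-→d14:-→d15:-→d16:H1→d17:-→d18:-→d19:-→d20:-→d21:H1→d22:-→d23:-→d24:H0 -> H0
  add 88.0.0.0/8 -> H1 at depth 8
  add 113.170.0.0/16 -> H0 at depth 16
  add 88.233.148.128/28 -> H1 at depth 28
  lookup 0.0.0.140: bits 0 walk d0:H2→d1:H0 -> H0
  add 113.170.0.0/16 -> H1 at depth 16
  lookup 130.16.242.74: bits ε walk d0:H2 -> H2
  add 88.233.0.0/16 -> H1 at depth 16
  lookup 88.0.47.10: bits 01011000 walk d0:H2→d1:H0→d2:-→d3:-→d4:-→d5:-→d6:-→d7:-→d8:H1 -> H1

== LOOKUPS ==
["H0","H1","H2","H1","H0","H2","H2","H1","H1","H0","H0","H2","H1"]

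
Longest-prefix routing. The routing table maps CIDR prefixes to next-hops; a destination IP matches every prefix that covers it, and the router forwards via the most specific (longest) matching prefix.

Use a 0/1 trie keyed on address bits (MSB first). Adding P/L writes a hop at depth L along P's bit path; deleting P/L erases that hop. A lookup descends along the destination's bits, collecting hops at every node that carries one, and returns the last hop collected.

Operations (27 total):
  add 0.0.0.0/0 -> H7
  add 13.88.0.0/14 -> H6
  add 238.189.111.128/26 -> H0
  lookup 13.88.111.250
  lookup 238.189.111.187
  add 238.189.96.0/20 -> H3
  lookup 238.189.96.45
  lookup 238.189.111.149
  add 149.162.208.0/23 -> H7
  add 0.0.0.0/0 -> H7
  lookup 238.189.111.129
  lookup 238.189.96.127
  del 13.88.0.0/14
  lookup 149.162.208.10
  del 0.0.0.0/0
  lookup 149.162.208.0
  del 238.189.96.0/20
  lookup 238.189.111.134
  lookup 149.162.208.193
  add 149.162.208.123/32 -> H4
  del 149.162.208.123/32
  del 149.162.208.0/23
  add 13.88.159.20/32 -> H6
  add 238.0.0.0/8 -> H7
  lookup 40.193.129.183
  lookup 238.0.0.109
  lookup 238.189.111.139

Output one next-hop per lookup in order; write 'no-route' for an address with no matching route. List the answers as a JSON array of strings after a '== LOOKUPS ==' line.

Apply in order:
  add 0.0.0.0/0 -> H7 at depth 0
  add 13.88.0.0/14 -> H6 at depth 14
  add 238.189.111.128/26 -> H0 at depth 26
  ? 13.88.111.250  path d0:H7→d1:-→d2:-→d3:-→d4:-→d5:-→d6:-→d7:-→d8:-→d9:-→d10:-→d11:-→d12:-→d13:-→d14:H6  best=H6
  ? 238.189.111.187  path d0:H7→d1:-→d2:-→d3:-→d4:-→d5:-→d6:-→d7:-→d8:-→d9:-→d10:-→d11:-→d12:-→d13:-→d14:-→d15:-→d16:-→d17:-→d18:-→d19:-→d20:-→d21:-→d22:-→d23:-→d24:-→d25:-→d26:H0  best=H0
  add 238.189.96.0/20 -> H3 at depth 20
  ? 238.189.96.45  path d0:H7→d1:-→d2:-→d3:-→d4:-→d5:-→d6:-→d7:-→d8:-→d9:-→d10:-→d11:-→d12:-→d13:-→d14:-→d15:-→d16:-→d17:-→d18:-→d19:-→d20:H3  best=H3
  ? 238.189.111.149  path d0:H7→d1:-→d2:-→d3:-→d4:-→d5:-→d6:-→d7:-→d8:-→d9:-→d10:-→d11:-→d12:-→d13:-→d14:-→d15:-→d16:-→d17:-→d18:-→d19:-→d20:H3→d21:-→d22:-→d23:-→d24:-→d25:-→d26:H0  best=H0
  add 149.162.208.0/23 -> H7 at depth 23
  add 0.0.0.0/0 -> H7 at depth 0
  ? 238.189.111.129  path d0:H7→d1:-→d2:-→d3:-→d4:-→d5:-→d6:-→d7:-→d8:-→d9:-→d10:-→d11:-→d12:-→d13:-→d14:-→d15:-→d16:-→d17:-→d18:-→d19:-→d20:H3→d21:-→d22:-→d23:-→d24:-→d25:-→d26:H0  best=H0
  ? 238.189.96.127  path d0:H7→d1:-→d2:-→d3:-→d4:-→d5:-→d6:-→d7:-→d8:-→d9:-→d10:-→d11:-→d12:-→d13:-→d14:-→d15:-→d16:-→d17:-→d18:-→d19:-→d20:H3  best=H3
  - 13.88.0.0/14 clear@14
  ? 149.162.208.10  path d0:H7→d1:-→d2:-→d3:-→d4:-→d5:-→d6:-→d7:-→d8:-→d9:-→d10:-→d11:-→d12:-→d13:-→d14:-→d15:-→d16:-→d17:-→d18:-→d19:-→d20:-→d21:-→d22:-→d23:H7  best=H7
  - 0.0.0.0/0 clear@0
  ? 149.162.208.0  path d0:-→d1:-→d2:-→d3:-→d4:-→d5:-→d6:-→d7:-→d8:-→d9:-→d10:-→d11:-→d12:-→d13:-→d14:-→d15:-→d16:-→d17:-→d18:-→d19:-→d20:-→d21:-→d22:-→d23:H7  best=H7
  - 238.189.96.0/20 clear@20
  ? 238.189.111.134  path d0:-→d1:-→d2:-→d3:-→d4:-→d5:-→d6:-→d7:-→d8:-→d9:-→d10:-→d11:-→d12:-→d13:-→d14:-→d15:-→d16:-→d17:-→d18:-→d19:-→d20:-→d21:-→d22:-→d23:-→d24:-→d25:-→d26:H0  best=H0
  ? 149.162.208.193  path d0:-→d1:-→d2:-→d3:-→d4:-→d5:-→d6:-→d7:-→d8:-→d9:-→d10:-→d11:-→d12:-→d13:-→d14:-→d15:-→d16:-→d17:-→d18:-→d19:-→d20:-→d21:-→d22:-→d23:H7  best=H7
  add 149.162.208.123/32 -> H4 at depth 32
  - 149.162.208.123/32 clear@32
  - 149.162.208.0/23 clear@23
  add 13.88.159.20/32 -> H6 at depth 32
  add 238.0.0.0/8 -> H7 at depth 8
  ? 40.193.129.183  path d0:-→d1:-→d2:-  best=no-route
  ? 238.0.0.109  path d0:-→d1:-→d2:-→d3:-→d4:-→d5:-→d6:-→d7:-→d8:H7  best=H7
  ? 238.189.111.139  path d0:-→d1:-→d2:-→d3:-→d4:-→d5:-→d6:-→d7:-→d8:H7→d9:-→d10:-→d11:-→d12:-→d13:-→d14:-→d15:-→d16:-→d17:-→d18:-→d19:-→d20:-→d21:-→d22:-→d23:-→d24:-→d25:-→d26:H0  best=H0

== LOOKUPS ==
["H6","H0","H3","H0","H0","H3","H7","H7","H0","H7","no-route","H7","H0"]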